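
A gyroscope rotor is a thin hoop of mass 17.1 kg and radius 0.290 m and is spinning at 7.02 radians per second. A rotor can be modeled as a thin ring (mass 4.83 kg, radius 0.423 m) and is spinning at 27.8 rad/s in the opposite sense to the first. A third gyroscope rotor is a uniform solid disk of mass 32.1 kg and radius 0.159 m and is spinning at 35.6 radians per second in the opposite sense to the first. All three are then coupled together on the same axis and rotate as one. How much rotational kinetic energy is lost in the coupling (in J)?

The coupling torques are internal; angular momentum about the shared axis is conserved.
Moments of inertia: I_A = (17.1)(0.290)² = 1.438 kg·m²; I_B = (4.83)(0.423)² = 0.8642 kg·m²; I_C = ½(32.1)(0.159)² = 0.4058 kg·m².
Taking A's sense as positive: L = (1.438)(7.02) − (0.8642)(27.8) − (0.4058)(35.6) = -28.38 kg·m²·rad/s.
Combined I = 1.438 + 0.8642 + 0.4058 = 2.708 kg·m².
ω_f = L / I = -28.38 / 2.708 = -10.48 rad/s.
KE_i = ½ΣIω² = 626.5 J; KE_f = ½(2.708)(10.48)² = 148.7 J.

ΔKE lost ≈ 478 J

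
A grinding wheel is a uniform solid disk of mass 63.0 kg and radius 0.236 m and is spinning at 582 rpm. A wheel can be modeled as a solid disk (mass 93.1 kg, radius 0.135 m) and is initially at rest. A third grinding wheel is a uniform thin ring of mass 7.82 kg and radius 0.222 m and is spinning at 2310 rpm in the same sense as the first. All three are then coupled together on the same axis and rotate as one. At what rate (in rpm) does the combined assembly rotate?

|ω_f| ≈ 640 rpm

The coupling torques are internal; angular momentum about the shared axis is conserved.
Moments of inertia: I_A = ½(63.0)(0.236)² = 1.754 kg·m²; I_B = ½(93.1)(0.135)² = 0.8484 kg·m²; I_C = (7.82)(0.222)² = 0.3854 kg·m².
Taking A's sense as positive: L = (1.754)(582) + (0.3854)(2310) = 1911 kg·m²·rpm.
Combined I = 1.754 + 0.8484 + 0.3854 = 2.988 kg·m².
ω_f = L / I = 1911 / 2.988 = 639.6 rpm.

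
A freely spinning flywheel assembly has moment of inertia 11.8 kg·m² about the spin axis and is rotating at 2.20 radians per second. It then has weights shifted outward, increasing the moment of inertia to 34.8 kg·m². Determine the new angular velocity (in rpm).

ω₂ ≈ 7.12 rpm

No external torque acts about the spin axis, so angular momentum is conserved.
ω₂ = I₁ω₁ / I₂ = (11.80)(2.20 rad/s) / (34.80) = 0.7460 rad/s = 7.124 rpm.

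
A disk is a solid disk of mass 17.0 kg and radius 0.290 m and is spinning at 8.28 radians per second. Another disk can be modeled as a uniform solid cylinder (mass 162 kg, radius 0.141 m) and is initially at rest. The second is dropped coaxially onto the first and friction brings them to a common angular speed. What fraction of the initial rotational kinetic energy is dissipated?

fraction ≈ 0.693

No external torque acts about the common axis, so total angular momentum is conserved.
Moments of inertia: I_A = ½(17.0)(0.290)² = 0.7148 kg·m²; I_B = ½(162)(0.141)² = 1.610 kg·m².
Taking A's sense as positive: L = (0.7148)(8.28) = 5.919 kg·m²·rad/s.
Combined I = 0.7148 + 1.610 = 2.325 kg·m².
ω_f = L / I = 5.919 / 2.325 = 2.546 rad/s.
KE_i = ½ΣIω² = 24.50 J; KE_f = ½(2.325)(2.546)² = 7.534 J.
Fraction dissipated = (KE_i − KE_f)/KE_i = 0.6926.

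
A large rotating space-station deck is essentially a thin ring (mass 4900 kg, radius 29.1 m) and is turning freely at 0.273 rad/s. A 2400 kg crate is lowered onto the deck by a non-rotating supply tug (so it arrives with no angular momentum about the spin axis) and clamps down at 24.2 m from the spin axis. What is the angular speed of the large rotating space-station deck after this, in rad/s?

ω_f ≈ 0.204 rad/s

No external torque acts about the spin axis; L_before = L_after.
I_p = (4900)(29.1)² = 4.149e+06 kg·m².
Added inertia Σmr² = (2400)(24.2)² = 1.406e+06 kg·m²; I_f = 4.149e+06 + 1.406e+06 = 5.555e+06 kg·m².
ω_f = I_p ω_i / I_f = (4.149e+06)(0.273) / 5.555e+06 = 0.2039 rad/s.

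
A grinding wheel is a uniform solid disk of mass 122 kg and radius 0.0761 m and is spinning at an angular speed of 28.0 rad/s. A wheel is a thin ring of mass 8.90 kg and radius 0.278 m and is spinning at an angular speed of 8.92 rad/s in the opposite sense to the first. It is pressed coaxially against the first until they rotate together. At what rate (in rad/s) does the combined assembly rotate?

|ω_f| ≈ 3.61 rad/s

No external torque acts about the common axis, so total angular momentum is conserved.
Moments of inertia: I_A = ½(122)(0.0761)² = 0.3533 kg·m²; I_B = (8.90)(0.278)² = 0.6878 kg·m².
Taking A's sense as positive: L = (0.3533)(28.0) − (0.6878)(8.92) = 3.756 kg·m²·rad/s.
Combined I = 0.3533 + 0.6878 = 1.041 kg·m².
ω_f = L / I = 3.756 / 1.041 = 3.608 rad/s.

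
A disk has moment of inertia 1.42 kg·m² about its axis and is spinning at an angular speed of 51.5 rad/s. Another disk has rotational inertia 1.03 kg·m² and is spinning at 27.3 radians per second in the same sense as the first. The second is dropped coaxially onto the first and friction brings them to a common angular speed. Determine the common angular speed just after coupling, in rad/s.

The coupling torques are internal; angular momentum about the shared axis is conserved.
Taking A's sense as positive: L = (1.420)(51.5) + (1.030)(27.3) = 101.2 kg·m²·rad/s.
Combined I = 1.420 + 1.030 = 2.450 kg·m².
ω_f = L / I = 101.2 / 2.450 = 41.33 rad/s.

|ω_f| ≈ 41.3 rad/s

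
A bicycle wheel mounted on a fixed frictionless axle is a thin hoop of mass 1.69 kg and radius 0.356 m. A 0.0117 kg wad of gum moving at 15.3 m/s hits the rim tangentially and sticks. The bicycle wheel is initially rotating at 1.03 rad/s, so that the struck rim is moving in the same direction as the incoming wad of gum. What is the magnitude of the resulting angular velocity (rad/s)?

The axle reaction passes through the axle and exerts no torque about it; angular momentum about the axle is conserved through the impact.
I_p = (1.69)(0.356)² = 0.2142 kg·m². Taking the sense of the wad of gum's angular momentum as positive, L_{wad} = m v R = (0.0117)(15.3)(0.356) = 0.06373 kg·m²/s.
L_i = +I_p ω_p + m v R = +(0.2142)(1.03) + 0.06373 = 0.2843 kg·m²/s.
After sticking, I_f = I_p + m R² = 0.2142 + (0.0117)(0.356)² = 0.2157 kg·m².
ω_f = L_i / I_f = 0.2843 / 0.2157 = 1.318 rad/s.

|ω_f| ≈ 1.32 rad/s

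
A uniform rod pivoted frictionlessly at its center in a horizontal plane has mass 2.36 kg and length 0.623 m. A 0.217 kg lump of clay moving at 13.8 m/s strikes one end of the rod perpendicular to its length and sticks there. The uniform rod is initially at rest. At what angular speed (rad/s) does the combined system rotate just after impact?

About the pivot the impulsive forces during the collision are internal, so angular momentum about that axis is conserved.
I_p = (1/12)(2.36)(0.623)² = 0.07633 kg·m². Taking the sense of the lump of clay's angular momentum as positive, L_{lump} = m v R = (0.217)(13.8)(0.623/2) = 0.9328 kg·m²/s.
L_i = 0 + 0.9328 = 0.9328 kg·m²/s.
After sticking, I_f = I_p + m R² = 0.07633 + (0.217)(0.623/2)² = 0.09739 kg·m².
ω_f = L_i / I_f = 0.9328 / 0.09739 = 9.578 rad/s.

|ω_f| ≈ 9.58 rad/s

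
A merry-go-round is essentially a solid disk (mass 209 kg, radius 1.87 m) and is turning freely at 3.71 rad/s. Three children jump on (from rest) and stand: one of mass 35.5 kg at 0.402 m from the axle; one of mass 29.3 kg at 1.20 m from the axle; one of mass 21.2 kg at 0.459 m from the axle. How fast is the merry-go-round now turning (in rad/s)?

The added mass arrives with no angular momentum about the axle, and any external torque about the axle is negligible, so the system's angular momentum is conserved.
I_p = ½(209)(1.87)² = 365.4 kg·m².
Added inertia Σmr² = (35.5)(0.402)² + (29.3)(1.20)² + (21.2)(0.459)² = 52.40 kg·m²; I_f = 365.4 + 52.40 = 417.8 kg·m².
ω_f = I_p ω_i / I_f = (365.4)(3.71) / 417.8 = 3.245 rad/s.

ω_f ≈ 3.24 rad/s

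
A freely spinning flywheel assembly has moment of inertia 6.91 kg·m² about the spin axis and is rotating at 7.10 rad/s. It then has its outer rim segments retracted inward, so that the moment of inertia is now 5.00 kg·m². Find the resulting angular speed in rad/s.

No external torque acts about the spin axis, so angular momentum is conserved.
ω₂ = I₁ω₁ / I₂ = (6.910)(7.10 rad/s) / (5.000) = 9.812 rad/s.

ω₂ ≈ 9.81 rad/s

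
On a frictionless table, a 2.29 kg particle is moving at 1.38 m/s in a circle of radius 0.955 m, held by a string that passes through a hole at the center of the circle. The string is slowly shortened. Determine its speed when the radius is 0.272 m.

v₂ ≈ 4.85 m/s

The only horizontal force on the mass is along the cord (radial), so it exerts no torque about the hole and angular momentum m v r is conserved.
v₂ = v₁ r₁ / r₂ = (1.38)(0.955) / (0.272) = 4.845 m/s.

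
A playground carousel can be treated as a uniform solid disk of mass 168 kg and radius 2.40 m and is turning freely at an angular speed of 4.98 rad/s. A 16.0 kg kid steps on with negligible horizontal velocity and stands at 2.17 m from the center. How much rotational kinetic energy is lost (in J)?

No external torque acts about the center; L_before = L_after.
I_p = ½(168)(2.40)² = 483.8 kg·m².
Added inertia Σmr² = (16.0)(2.17)² = 75.34 kg·m²; I_f = 483.8 + 75.34 = 559.2 kg·m².
ω_f = I_p ω_i / I_f = (483.8)(4.98) / 559.2 = 4.309 rad/s.
KE_i = ½(483.8)(4.980 rad/s)² = 6000 J; KE_f = ½(559.2)(4.309)² = 5191 J.

energy lost ≈ 808 J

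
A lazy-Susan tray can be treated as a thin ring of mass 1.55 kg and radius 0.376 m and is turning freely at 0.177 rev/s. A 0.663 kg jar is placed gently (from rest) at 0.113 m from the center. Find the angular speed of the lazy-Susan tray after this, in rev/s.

The added mass arrives with no angular momentum about the center, and any external torque about the center is negligible, so the system's angular momentum is conserved.
I_p = (1.55)(0.376)² = 0.2191 kg·m².
Added inertia Σmr² = (0.663)(0.113)² = 0.008466 kg·m²; I_f = 0.2191 + 0.008466 = 0.2276 kg·m².
ω_f = I_p ω_i / I_f = (0.2191)(0.177) / 0.2276 = 0.1704 rev/s.

ω_f ≈ 0.170 rev/s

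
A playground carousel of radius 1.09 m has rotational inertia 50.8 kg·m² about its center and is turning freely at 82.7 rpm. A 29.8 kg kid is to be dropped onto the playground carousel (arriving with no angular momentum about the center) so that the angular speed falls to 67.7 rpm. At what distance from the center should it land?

r ≈ 0.615 m

The added mass arrives with no angular momentum about the center, and any external torque about the center is negligible, so the system's angular momentum is conserved.
I_p ω_i = (I_p + m r²) ω_f ⇒ m r² = I_p(ω_i/ω_f − 1) = 50.80(82.7/67.7 − 1) = 11.26 kg·m².
r = √(11.26/29.8) = 0.6146 m.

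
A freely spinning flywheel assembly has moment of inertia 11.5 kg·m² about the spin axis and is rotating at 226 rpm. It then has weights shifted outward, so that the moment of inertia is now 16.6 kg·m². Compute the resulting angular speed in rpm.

No external torque acts about the spin axis, so angular momentum is conserved.
ω₂ = I₁ω₁ / I₂ = (11.50)(226 rpm) / (16.60) = 156.6 rpm.

ω₂ ≈ 157 rpm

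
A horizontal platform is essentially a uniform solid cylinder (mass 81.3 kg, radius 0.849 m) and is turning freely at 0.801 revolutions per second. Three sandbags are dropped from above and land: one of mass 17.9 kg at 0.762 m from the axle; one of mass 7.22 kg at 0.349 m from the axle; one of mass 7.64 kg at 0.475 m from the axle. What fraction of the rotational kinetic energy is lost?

fraction ≈ 0.307

No external torque acts about the axle; L_before = L_after.
I_p = ½(81.3)(0.849)² = 29.30 kg·m².
Added inertia Σmr² = (17.9)(0.762)² + (7.22)(0.349)² + (7.64)(0.475)² = 13.00 kg·m²; I_f = 29.30 + 13.00 = 42.30 kg·m².
ω_f = I_p ω_i / I_f = (29.30)(0.801) / 42.30 = 0.5549 rev/s.
KE_i = ½(29.30)(5.033 rad/s)² = 371.1 J; KE_f = ½(42.30)(3.486)² = 257.1 J.
Fraction lost = 0.3073.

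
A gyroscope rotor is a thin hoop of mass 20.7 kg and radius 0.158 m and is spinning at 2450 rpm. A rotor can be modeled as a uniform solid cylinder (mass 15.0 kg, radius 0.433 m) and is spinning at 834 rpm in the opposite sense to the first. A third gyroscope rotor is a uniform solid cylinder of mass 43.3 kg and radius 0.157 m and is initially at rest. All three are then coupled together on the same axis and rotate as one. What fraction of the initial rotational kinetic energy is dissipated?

fraction ≈ 0.999

No external torque acts about the common axis, so total angular momentum is conserved.
Moments of inertia: I_A = (20.7)(0.158)² = 0.5168 kg·m²; I_B = ½(15.0)(0.433)² = 1.406 kg·m²; I_C = ½(43.3)(0.157)² = 0.5337 kg·m².
Taking A's sense as positive: L = (0.5168)(2450) − (1.406)(834) = 93.31 kg·m²·rpm.
Combined I = 0.5168 + 1.406 + 0.5337 = 2.457 kg·m².
ω_f = L / I = 93.31 / 2.457 = 37.98 rpm.
KE_i = ½ΣIω² = 22370 J; KE_f = ½(2.457)(3.977)² = 19.43 J.
Fraction dissipated = (KE_i − KE_f)/KE_i = 0.9991.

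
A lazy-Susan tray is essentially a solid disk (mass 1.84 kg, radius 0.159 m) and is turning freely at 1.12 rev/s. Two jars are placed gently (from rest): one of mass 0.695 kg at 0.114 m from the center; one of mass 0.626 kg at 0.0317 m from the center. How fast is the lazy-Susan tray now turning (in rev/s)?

No external torque acts about the center; L_before = L_after.
I_p = ½(1.84)(0.159)² = 0.02326 kg·m².
Added inertia Σmr² = (0.695)(0.114)² + (0.626)(0.0317)² = 0.009661 kg·m²; I_f = 0.02326 + 0.009661 = 0.03292 kg·m².
ω_f = I_p ω_i / I_f = (0.02326)(1.12) / 0.03292 = 0.7913 rev/s.

ω_f ≈ 0.791 rev/s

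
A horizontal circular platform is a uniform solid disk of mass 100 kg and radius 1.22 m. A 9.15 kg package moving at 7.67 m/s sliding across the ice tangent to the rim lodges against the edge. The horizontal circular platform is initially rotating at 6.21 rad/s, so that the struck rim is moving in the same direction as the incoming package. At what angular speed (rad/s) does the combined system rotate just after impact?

|ω_f| ≈ 6.22 rad/s

About the central axle the impulsive forces during the collision are internal, so angular momentum about that axis is conserved.
I_p = ½(100)(1.22)² = 74.42 kg·m². Taking the sense of the package's angular momentum as positive, L_{package} = m v R = (9.15)(7.67)(1.22) = 85.62 kg·m²/s.
L_i = +I_p ω_p + m v R = +(74.42)(6.21) + 85.62 = 547.8 kg·m²/s.
After sticking, I_f = I_p + m R² = 74.42 + (9.15)(1.22)² = 88.04 kg·m².
ω_f = L_i / I_f = 547.8 / 88.04 = 6.222 rad/s.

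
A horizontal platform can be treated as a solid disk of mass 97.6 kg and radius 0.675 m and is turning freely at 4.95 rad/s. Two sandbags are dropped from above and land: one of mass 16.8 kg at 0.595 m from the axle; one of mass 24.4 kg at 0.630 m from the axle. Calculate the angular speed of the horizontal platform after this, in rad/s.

No external torque acts about the axle; L_before = L_after.
I_p = ½(97.6)(0.675)² = 22.23 kg·m².
Added inertia Σmr² = (16.8)(0.595)² + (24.4)(0.630)² = 15.63 kg·m²; I_f = 22.23 + 15.63 = 37.87 kg·m².
ω_f = I_p ω_i / I_f = (22.23)(4.95) / 37.87 = 2.907 rad/s.

ω_f ≈ 2.91 rad/s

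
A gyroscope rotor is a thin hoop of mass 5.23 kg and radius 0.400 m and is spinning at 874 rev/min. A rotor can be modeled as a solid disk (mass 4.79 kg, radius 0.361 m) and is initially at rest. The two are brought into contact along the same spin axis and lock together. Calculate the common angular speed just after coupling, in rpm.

No external torque acts about the common axis, so total angular momentum is conserved.
Moments of inertia: I_A = (5.23)(0.400)² = 0.8368 kg·m²; I_B = ½(4.79)(0.361)² = 0.3121 kg·m².
Taking A's sense as positive: L = (0.8368)(874) = 731.4 kg·m²·rpm.
Combined I = 0.8368 + 0.3121 = 1.149 kg·m².
ω_f = L / I = 731.4 / 1.149 = 636.6 rpm.

|ω_f| ≈ 637 rpm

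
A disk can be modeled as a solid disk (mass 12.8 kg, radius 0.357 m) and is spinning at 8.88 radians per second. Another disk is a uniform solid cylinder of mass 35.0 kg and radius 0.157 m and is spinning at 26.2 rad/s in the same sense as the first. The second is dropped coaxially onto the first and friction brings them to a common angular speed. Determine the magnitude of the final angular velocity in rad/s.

The coupling torques are internal; angular momentum about the shared axis is conserved.
Moments of inertia: I_A = ½(12.8)(0.357)² = 0.8157 kg·m²; I_B = ½(35.0)(0.157)² = 0.4314 kg·m².
Taking A's sense as positive: L = (0.8157)(8.88) + (0.4314)(26.2) = 18.54 kg·m²·rad/s.
Combined I = 0.8157 + 0.4314 = 1.247 kg·m².
ω_f = L / I = 18.54 / 1.247 = 14.87 rad/s.

|ω_f| ≈ 14.9 rad/s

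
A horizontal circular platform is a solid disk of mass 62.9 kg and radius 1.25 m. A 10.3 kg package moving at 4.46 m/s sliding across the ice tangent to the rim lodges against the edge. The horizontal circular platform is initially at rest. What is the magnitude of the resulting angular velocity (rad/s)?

The axle reaction passes through the central axle and exerts no torque about it; angular momentum about the central axle is conserved through the impact.
I_p = ½(62.9)(1.25)² = 49.14 kg·m². Taking the sense of the package's angular momentum as positive, L_{package} = m v R = (10.3)(4.46)(1.25) = 57.42 kg·m²/s.
L_i = 0 + 57.42 = 57.42 kg·m²/s.
After sticking, I_f = I_p + m R² = 49.14 + (10.3)(1.25)² = 65.23 kg·m².
ω_f = L_i / I_f = 57.42 / 65.23 = 0.8802 rad/s.

|ω_f| ≈ 0.880 rad/s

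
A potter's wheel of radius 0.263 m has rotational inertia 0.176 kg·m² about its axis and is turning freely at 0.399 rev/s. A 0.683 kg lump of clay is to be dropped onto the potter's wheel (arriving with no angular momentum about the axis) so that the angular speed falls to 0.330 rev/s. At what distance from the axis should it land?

r ≈ 0.232 m

No external torque acts about the axis; L_before = L_after.
I_p ω_i = (I_p + m r²) ω_f ⇒ m r² = I_p(ω_i/ω_f − 1) = 0.1760(0.399/0.330 − 1) = 0.03680 kg·m².
r = √(0.03680/0.683) = 0.2321 m.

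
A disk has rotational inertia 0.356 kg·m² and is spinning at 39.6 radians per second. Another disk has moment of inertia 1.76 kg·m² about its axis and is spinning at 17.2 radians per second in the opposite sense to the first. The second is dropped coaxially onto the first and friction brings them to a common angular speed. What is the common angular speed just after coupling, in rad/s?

The coupling torques are internal; angular momentum about the shared axis is conserved.
Taking A's sense as positive: L = (0.3560)(39.6) − (1.760)(17.2) = -16.17 kg·m²·rad/s.
Combined I = 0.3560 + 1.760 = 2.116 kg·m².
ω_f = L / I = -16.17 / 2.116 = -7.644 rad/s.

|ω_f| ≈ 7.64 rad/s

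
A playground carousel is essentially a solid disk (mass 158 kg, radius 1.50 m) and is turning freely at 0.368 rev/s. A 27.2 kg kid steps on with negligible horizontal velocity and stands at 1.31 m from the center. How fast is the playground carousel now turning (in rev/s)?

ω_f ≈ 0.291 rev/s

The added mass arrives with no angular momentum about the center, and any external torque about the center is negligible, so the system's angular momentum is conserved.
I_p = ½(158)(1.50)² = 177.8 kg·m².
Added inertia Σmr² = (27.2)(1.31)² = 46.68 kg·m²; I_f = 177.8 + 46.68 = 224.4 kg·m².
ω_f = I_p ω_i / I_f = (177.8)(0.368) / 224.4 = 0.2915 rev/s.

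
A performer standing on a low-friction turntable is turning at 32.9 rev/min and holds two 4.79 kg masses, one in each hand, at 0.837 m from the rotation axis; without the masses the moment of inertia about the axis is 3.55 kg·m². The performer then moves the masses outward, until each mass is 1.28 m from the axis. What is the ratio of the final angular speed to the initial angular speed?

With no external torque about the axis, L is conserved: I₁ω₁ = I₂ω₂.
I₁ = 3.55 + 2(4.79)(0.837)² = 10.26 kg·m²; I₂ = 3.55 + 2(4.79)(1.28)² = 19.25 kg·m².
ω₂/ω₁ = I₁/I₂ = 10.26 / 19.25 = 0.5332.

ω₂/ω₁ ≈ 0.533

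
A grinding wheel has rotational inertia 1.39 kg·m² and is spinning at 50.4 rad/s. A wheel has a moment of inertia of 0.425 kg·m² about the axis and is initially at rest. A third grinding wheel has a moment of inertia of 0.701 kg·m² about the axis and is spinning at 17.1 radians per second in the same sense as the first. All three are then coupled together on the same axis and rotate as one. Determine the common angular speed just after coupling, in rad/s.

|ω_f| ≈ 32.6 rad/s

No external torque acts about the common axis, so total angular momentum is conserved.
Taking A's sense as positive: L = (1.390)(50.4) + (0.7010)(17.1) = 82.04 kg·m²·rad/s.
Combined I = 1.390 + 0.4250 + 0.7010 = 2.516 kg·m².
ω_f = L / I = 82.04 / 2.516 = 32.61 rad/s.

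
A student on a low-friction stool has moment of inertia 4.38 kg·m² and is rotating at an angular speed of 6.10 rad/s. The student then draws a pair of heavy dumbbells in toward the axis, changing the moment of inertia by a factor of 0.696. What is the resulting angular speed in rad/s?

ω₂ ≈ 8.76 rad/s

No external torque acts about the spin axis, so angular momentum is conserved.
I₂ = 0.696 × 4.38 = 3.048 kg·m².
ω₂ = I₁ω₁ / I₂ = (4.380)(6.10 rad/s) / (3.048) = 8.764 rad/s.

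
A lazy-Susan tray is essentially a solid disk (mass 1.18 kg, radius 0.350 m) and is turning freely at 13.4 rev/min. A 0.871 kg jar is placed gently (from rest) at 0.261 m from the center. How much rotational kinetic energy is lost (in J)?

The added mass arrives with no angular momentum about the center, and any external torque about the center is negligible, so the system's angular momentum is conserved.
I_p = ½(1.18)(0.350)² = 0.07227 kg·m².
Added inertia Σmr² = (0.871)(0.261)² = 0.05933 kg·m²; I_f = 0.07227 + 0.05933 = 0.1316 kg·m².
ω_f = I_p ω_i / I_f = (0.07227)(13.4) / 0.1316 = 7.359 rpm.
KE_i = ½(0.07227)(1.403 rad/s)² = 0.07116 J; KE_f = ½(0.1316)(0.7706)² = 0.03908 J.

energy lost ≈ 0.0321 J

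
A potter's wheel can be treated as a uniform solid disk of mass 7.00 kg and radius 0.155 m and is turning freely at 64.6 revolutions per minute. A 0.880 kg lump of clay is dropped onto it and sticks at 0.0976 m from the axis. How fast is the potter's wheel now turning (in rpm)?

ω_f ≈ 58.7 rpm

The added mass arrives with no angular momentum about the axis, and any external torque about the axis is negligible, so the system's angular momentum is conserved.
I_p = ½(7.00)(0.155)² = 0.08409 kg·m².
Added inertia Σmr² = (0.880)(0.0976)² = 0.008383 kg·m²; I_f = 0.08409 + 0.008383 = 0.09247 kg·m².
ω_f = I_p ω_i / I_f = (0.08409)(64.6) / 0.09247 = 58.74 rpm.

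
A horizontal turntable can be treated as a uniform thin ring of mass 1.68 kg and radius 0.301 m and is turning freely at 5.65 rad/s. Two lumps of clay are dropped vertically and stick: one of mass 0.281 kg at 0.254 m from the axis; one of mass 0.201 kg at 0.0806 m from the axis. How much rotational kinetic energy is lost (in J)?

No external torque acts about the axis; L_before = L_after.
I_p = (1.68)(0.301)² = 0.1522 kg·m².
Added inertia Σmr² = (0.281)(0.254)² + (0.201)(0.0806)² = 0.01943 kg·m²; I_f = 0.1522 + 0.01943 = 0.1716 kg·m².
ω_f = I_p ω_i / I_f = (0.1522)(5.65) / 0.1716 = 5.010 rad/s.
KE_i = ½(0.1522)(5.650 rad/s)² = 2.429 J; KE_f = ½(0.1716)(5.010)² = 2.154 J.

energy lost ≈ 0.275 J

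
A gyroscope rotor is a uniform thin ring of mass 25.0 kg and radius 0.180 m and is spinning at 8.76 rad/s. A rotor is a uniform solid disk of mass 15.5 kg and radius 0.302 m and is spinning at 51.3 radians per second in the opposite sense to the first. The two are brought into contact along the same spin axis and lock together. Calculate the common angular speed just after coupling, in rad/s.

The coupling torques are internal; angular momentum about the shared axis is conserved.
Moments of inertia: I_A = (25.0)(0.180)² = 0.8100 kg·m²; I_B = ½(15.5)(0.302)² = 0.7068 kg·m².
Taking A's sense as positive: L = (0.8100)(8.76) − (0.7068)(51.3) = -29.16 kg·m²·rad/s.
Combined I = 0.8100 + 0.7068 = 1.517 kg·m².
ω_f = L / I = -29.16 / 1.517 = -19.23 rad/s.

|ω_f| ≈ 19.2 rad/s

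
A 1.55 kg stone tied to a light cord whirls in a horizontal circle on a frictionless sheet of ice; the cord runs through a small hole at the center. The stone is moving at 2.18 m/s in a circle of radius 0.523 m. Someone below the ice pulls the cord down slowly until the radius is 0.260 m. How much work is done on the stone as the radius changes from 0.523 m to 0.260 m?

The only horizontal force on the mass is along the cord (radial), so it exerts no torque about the hole and angular momentum m v r is conserved.
v₂ = v₁ r₁ / r₂ = (2.18)(0.523) / (0.260) = 4.385 m/s.
W = ΔKE = ½m(v₂² − v₁²) = 11.22 J.

W ≈ 11.2 J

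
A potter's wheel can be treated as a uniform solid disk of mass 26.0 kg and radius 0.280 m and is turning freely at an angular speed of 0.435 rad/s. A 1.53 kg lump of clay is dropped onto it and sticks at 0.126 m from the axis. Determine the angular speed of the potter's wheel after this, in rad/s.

No external torque acts about the axis; L_before = L_after.
I_p = ½(26.0)(0.280)² = 1.019 kg·m².
Added inertia Σmr² = (1.53)(0.126)² = 0.02429 kg·m²; I_f = 1.019 + 0.02429 = 1.043 kg·m².
ω_f = I_p ω_i / I_f = (1.019)(0.435) / 1.043 = 0.4249 rad/s.

ω_f ≈ 0.425 rad/s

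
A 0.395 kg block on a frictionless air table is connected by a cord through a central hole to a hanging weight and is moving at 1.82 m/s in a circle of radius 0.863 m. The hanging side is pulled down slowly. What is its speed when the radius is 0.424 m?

v₂ ≈ 3.70 m/s

The only horizontal force on the mass is along the cord (radial), so it exerts no torque about the hole and angular momentum m v r is conserved.
v₂ = v₁ r₁ / r₂ = (1.82)(0.863) / (0.424) = 3.704 m/s.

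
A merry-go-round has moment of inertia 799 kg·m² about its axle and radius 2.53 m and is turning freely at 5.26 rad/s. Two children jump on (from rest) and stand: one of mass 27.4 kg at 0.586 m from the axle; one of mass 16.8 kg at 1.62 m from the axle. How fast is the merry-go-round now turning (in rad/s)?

The added mass arrives with no angular momentum about the axle, and any external torque about the axle is negligible, so the system's angular momentum is conserved.
Added inertia Σmr² = (27.4)(0.586)² + (16.8)(1.62)² = 53.50 kg·m²; I_f = 799.0 + 53.50 = 852.5 kg·m².
ω_f = I_p ω_i / I_f = (799.0)(5.26) / 852.5 = 4.930 rad/s.

ω_f ≈ 4.93 rad/s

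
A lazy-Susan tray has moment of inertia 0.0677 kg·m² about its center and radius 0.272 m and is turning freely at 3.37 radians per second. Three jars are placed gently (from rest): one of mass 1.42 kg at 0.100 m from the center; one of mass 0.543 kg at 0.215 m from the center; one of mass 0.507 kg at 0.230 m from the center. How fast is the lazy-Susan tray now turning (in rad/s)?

No external torque acts about the center; L_before = L_after.
Added inertia Σmr² = (1.42)(0.100)² + (0.543)(0.215)² + (0.507)(0.230)² = 0.06612 kg·m²; I_f = 0.06770 + 0.06612 = 0.1338 kg·m².
ω_f = I_p ω_i / I_f = (0.06770)(3.37) / 0.1338 = 1.705 rad/s.

ω_f ≈ 1.70 rad/s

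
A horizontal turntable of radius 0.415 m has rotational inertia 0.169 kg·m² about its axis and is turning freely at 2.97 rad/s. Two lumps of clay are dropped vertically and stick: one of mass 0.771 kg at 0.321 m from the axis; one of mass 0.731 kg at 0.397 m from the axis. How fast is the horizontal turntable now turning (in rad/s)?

The added mass arrives with no angular momentum about the axis, and any external torque about the axis is negligible, so the system's angular momentum is conserved.
Added inertia Σmr² = (0.771)(0.321)² + (0.731)(0.397)² = 0.1947 kg·m²; I_f = 0.1690 + 0.1947 = 0.3637 kg·m².
ω_f = I_p ω_i / I_f = (0.1690)(2.97) / 0.3637 = 1.380 rad/s.

ω_f ≈ 1.38 rad/s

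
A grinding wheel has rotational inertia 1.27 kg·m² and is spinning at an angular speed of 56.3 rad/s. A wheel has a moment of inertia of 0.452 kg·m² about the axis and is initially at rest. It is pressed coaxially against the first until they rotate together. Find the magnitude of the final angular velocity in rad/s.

|ω_f| ≈ 41.5 rad/s

The coupling torques are internal; angular momentum about the shared axis is conserved.
Taking A's sense as positive: L = (1.270)(56.3) = 71.50 kg·m²·rad/s.
Combined I = 1.270 + 0.4520 = 1.722 kg·m².
ω_f = L / I = 71.50 / 1.722 = 41.52 rad/s.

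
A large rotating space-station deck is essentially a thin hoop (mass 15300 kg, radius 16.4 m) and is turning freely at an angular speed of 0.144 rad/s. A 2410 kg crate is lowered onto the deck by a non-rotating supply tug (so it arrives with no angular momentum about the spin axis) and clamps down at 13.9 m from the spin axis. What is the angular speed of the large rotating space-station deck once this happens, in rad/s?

ω_f ≈ 0.129 rad/s

No external torque acts about the spin axis; L_before = L_after.
I_p = (15300)(16.4)² = 4.115e+06 kg·m².
Added inertia Σmr² = (2410)(13.9)² = 4.656e+05 kg·m²; I_f = 4.115e+06 + 4.656e+05 = 4.581e+06 kg·m².
ω_f = I_p ω_i / I_f = (4.115e+06)(0.144) / 4.581e+06 = 0.1294 rad/s.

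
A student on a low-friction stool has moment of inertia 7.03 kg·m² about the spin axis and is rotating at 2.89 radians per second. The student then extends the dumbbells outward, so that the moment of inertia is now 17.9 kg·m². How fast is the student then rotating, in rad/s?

With no external torque about the axis, L is conserved: I₁ω₁ = I₂ω₂.
ω₂ = I₁ω₁ / I₂ = (7.030)(2.89 rad/s) / (17.90) = 1.135 rad/s.

ω₂ ≈ 1.14 rad/s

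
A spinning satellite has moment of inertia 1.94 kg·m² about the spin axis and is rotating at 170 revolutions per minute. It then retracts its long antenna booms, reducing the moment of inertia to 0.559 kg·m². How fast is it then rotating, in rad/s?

No external torque acts about the spin axis, so angular momentum is conserved.
ω₂ = I₁ω₁ / I₂ = (1.940)(170 rpm) / (0.5590) = 590.0 rpm = 61.78 rad/s.

ω₂ ≈ 61.8 rad/s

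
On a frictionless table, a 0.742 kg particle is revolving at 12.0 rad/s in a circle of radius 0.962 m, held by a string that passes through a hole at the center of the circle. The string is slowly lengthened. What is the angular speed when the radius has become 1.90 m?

No torque about the axis ⇒ m r₁² ω₁ = m r₂² ω₂.
ω₂ = ω₁ (r₁/r₂)² = (12.0)(0.962/1.90)² = 3.076 rad/s.

ω₂ ≈ 3.08 rad/s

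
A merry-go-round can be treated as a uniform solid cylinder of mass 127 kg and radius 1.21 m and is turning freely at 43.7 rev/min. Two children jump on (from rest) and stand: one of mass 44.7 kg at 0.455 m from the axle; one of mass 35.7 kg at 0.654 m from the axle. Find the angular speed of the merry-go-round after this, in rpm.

ω_f ≈ 34.6 rpm

No external torque acts about the axle; L_before = L_after.
I_p = ½(127)(1.21)² = 92.97 kg·m².
Added inertia Σmr² = (44.7)(0.455)² + (35.7)(0.654)² = 24.52 kg·m²; I_f = 92.97 + 24.52 = 117.5 kg·m².
ω_f = I_p ω_i / I_f = (92.97)(43.7) / 117.5 = 34.58 rpm.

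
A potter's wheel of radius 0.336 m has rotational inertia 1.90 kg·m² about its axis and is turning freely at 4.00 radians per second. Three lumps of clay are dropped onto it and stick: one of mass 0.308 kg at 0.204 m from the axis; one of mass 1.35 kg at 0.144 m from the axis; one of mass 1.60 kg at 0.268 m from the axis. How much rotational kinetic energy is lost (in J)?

energy lost ≈ 1.15 J

No external torque acts about the axis; L_before = L_after.
Added inertia Σmr² = (0.308)(0.204)² + (1.35)(0.144)² + (1.60)(0.268)² = 0.1557 kg·m²; I_f = 1.900 + 0.1557 = 2.056 kg·m².
ω_f = I_p ω_i / I_f = (1.900)(4.00) / 2.056 = 3.697 rad/s.
KE_i = ½(1.900)(4.000 rad/s)² = 15.20 J; KE_f = ½(2.056)(3.697)² = 14.05 J.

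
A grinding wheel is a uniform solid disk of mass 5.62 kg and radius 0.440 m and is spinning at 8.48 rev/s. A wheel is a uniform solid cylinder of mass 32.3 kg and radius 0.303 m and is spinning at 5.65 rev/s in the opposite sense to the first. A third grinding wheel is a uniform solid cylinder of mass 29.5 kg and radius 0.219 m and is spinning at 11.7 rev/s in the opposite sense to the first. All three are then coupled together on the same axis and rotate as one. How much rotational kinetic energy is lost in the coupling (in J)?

No external torque acts about the common axis, so total angular momentum is conserved.
Moments of inertia: I_A = ½(5.62)(0.440)² = 0.5440 kg·m²; I_B = ½(32.3)(0.303)² = 1.483 kg·m²; I_C = ½(29.5)(0.219)² = 0.7074 kg·m².
Taking A's sense as positive: L = (0.5440)(8.48) − (1.483)(5.65) − (0.7074)(11.7) = -12.04 kg·m²·rev/s.
Combined I = 0.5440 + 1.483 + 0.7074 = 2.734 kg·m².
ω_f = L / I = -12.04 / 2.734 = -4.404 rev/s.
KE_i = ½ΣIω² = 3618 J; KE_f = ½(2.734)(27.67)² = 1047 J.

ΔKE lost ≈ 2570 J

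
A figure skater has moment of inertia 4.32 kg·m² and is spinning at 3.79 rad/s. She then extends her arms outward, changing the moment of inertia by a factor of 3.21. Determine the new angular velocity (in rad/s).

ω₂ ≈ 1.18 rad/s

Angular momentum about the spin axis is conserved since the torque about it is zero.
I₂ = 3.21 × 4.32 = 13.87 kg·m².
ω₂ = I₁ω₁ / I₂ = (4.320)(3.79 rad/s) / (13.87) = 1.181 rad/s.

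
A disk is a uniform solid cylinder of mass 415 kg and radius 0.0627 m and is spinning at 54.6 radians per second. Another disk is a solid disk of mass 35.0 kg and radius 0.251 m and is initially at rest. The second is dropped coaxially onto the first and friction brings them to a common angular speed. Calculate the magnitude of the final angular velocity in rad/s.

No external torque acts about the common axis, so total angular momentum is conserved.
Moments of inertia: I_A = ½(415)(0.0627)² = 0.8157 kg·m²; I_B = ½(35.0)(0.251)² = 1.103 kg·m².
Taking A's sense as positive: L = (0.8157)(54.6) = 44.54 kg·m²·rad/s.
Combined I = 0.8157 + 1.103 = 1.918 kg·m².
ω_f = L / I = 44.54 / 1.918 = 23.22 rad/s.

|ω_f| ≈ 23.2 rad/s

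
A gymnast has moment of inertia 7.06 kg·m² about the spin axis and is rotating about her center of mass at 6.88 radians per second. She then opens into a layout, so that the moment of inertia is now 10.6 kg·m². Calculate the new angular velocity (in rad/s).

Angular momentum about the spin axis is conserved since the torque about it is zero.
ω₂ = I₁ω₁ / I₂ = (7.060)(6.88 rad/s) / (10.60) = 4.582 rad/s.

ω₂ ≈ 4.58 rad/s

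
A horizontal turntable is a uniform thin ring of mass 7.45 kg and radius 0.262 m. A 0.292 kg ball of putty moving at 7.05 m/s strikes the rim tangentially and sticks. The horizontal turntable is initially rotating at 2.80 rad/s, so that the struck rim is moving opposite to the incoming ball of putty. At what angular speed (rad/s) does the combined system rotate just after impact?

|ω_f| ≈ 1.68 rad/s

The axle reaction passes through the axle and exerts no torque about it; angular momentum about the axle is conserved through the impact.
I_p = (7.45)(0.262)² = 0.5114 kg·m². Taking the sense of the ball of putty's angular momentum as positive, L_{ball} = m v R = (0.292)(7.05)(0.262) = 0.5394 kg·m²/s.
L_i = −I_p ω_p + m v R = −(0.5114)(2.80) + 0.5394 = -0.8926 kg·m²/s.
After sticking, I_f = I_p + m R² = 0.5114 + (0.292)(0.262)² = 0.5314 kg·m².
ω_f = L_i / I_f = -0.8926 / 0.5314 = -1.680 rad/s.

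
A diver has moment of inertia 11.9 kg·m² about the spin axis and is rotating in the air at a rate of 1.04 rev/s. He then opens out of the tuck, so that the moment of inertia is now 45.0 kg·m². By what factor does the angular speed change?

No external torque acts about the spin axis, so angular momentum is conserved.
ω₂/ω₁ = I₁/I₂ = 11.90 / 45.00 = 0.2644.

ω₂/ω₁ ≈ 0.264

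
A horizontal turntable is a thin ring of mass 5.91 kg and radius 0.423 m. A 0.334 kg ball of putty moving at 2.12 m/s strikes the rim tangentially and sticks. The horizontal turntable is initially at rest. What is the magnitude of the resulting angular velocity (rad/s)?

The axle reaction passes through the axle and exerts no torque about it; angular momentum about the axle is conserved through the impact.
I_p = (5.91)(0.423)² = 1.057 kg·m². Taking the sense of the ball of putty's angular momentum as positive, L_{ball} = m v R = (0.334)(2.12)(0.423) = 0.2995 kg·m²/s.
L_i = 0 + 0.2995 = 0.2995 kg·m²/s.
After sticking, I_f = I_p + m R² = 1.057 + (0.334)(0.423)² = 1.117 kg·m².
ω_f = L_i / I_f = 0.2995 / 1.117 = 0.2681 rad/s.

|ω_f| ≈ 0.268 rad/s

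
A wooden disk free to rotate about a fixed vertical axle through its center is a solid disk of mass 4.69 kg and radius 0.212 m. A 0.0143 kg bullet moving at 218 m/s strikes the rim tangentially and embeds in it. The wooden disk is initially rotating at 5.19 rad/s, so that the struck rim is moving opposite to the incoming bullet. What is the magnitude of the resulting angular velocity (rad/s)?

The axle reaction passes through the axle and exerts no torque about it; angular momentum about the axle is conserved through the impact.
I_p = ½(4.69)(0.212)² = 0.1054 kg·m². Taking the sense of the bullet's angular momentum as positive, L_{bullet} = m v R = (0.0143)(218)(0.212) = 0.6609 kg·m²/s.
L_i = −I_p ω_p + m v R = −(0.1054)(5.19) + 0.6609 = 0.1139 kg·m²/s.
After sticking, I_f = I_p + m R² = 0.1054 + (0.0143)(0.212)² = 0.1060 kg·m².
ω_f = L_i / I_f = 0.1139 / 0.1060 = 1.074 rad/s.

|ω_f| ≈ 1.07 rad/s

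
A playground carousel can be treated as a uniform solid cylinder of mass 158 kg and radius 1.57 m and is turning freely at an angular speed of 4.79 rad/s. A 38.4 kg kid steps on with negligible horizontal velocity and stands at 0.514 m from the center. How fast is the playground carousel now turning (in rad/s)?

No external torque acts about the center; L_before = L_after.
I_p = ½(158)(1.57)² = 194.7 kg·m².
Added inertia Σmr² = (38.4)(0.514)² = 10.15 kg·m²; I_f = 194.7 + 10.15 = 204.9 kg·m².
ω_f = I_p ω_i / I_f = (194.7)(4.79) / 204.9 = 4.553 rad/s.

ω_f ≈ 4.55 rad/s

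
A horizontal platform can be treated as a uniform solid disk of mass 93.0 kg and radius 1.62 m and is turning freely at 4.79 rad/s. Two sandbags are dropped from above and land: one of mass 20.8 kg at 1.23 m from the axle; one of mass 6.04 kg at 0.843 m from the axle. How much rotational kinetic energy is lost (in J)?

The added mass arrives with no angular momentum about the axle, and any external torque about the axle is negligible, so the system's angular momentum is conserved.
I_p = ½(93.0)(1.62)² = 122.0 kg·m².
Added inertia Σmr² = (20.8)(1.23)² + (6.04)(0.843)² = 35.76 kg·m²; I_f = 122.0 + 35.76 = 157.8 kg·m².
ω_f = I_p ω_i / I_f = (122.0)(4.79) / 157.8 = 3.704 rad/s.
KE_i = ½(122.0)(4.790 rad/s)² = 1400 J; KE_f = ½(157.8)(3.704)² = 1083 J.

energy lost ≈ 317 J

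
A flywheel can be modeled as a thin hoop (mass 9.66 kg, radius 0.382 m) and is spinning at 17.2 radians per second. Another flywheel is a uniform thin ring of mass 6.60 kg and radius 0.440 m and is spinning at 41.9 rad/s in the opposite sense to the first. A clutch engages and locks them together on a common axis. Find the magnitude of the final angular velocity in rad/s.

|ω_f| ≈ 10.9 rad/s

No external torque acts about the common axis, so total angular momentum is conserved.
Moments of inertia: I_A = (9.66)(0.382)² = 1.410 kg·m²; I_B = (6.60)(0.440)² = 1.278 kg·m².
Taking A's sense as positive: L = (1.410)(17.2) − (1.278)(41.9) = -29.29 kg·m²·rad/s.
Combined I = 1.410 + 1.278 = 2.687 kg·m².
ω_f = L / I = -29.29 / 2.687 = -10.90 rad/s.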